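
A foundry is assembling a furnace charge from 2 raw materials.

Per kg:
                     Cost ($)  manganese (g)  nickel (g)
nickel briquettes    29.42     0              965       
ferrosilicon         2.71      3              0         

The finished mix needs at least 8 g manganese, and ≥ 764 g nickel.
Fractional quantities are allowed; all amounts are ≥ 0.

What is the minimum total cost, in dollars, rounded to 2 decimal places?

This is a linear program. Let x1 = kg of nickel briquettes, x2 = kg of ferrosilicon.
Minimize 29.42x1 + 2.71x2 s.t.:
  3x2 ≥ 8   (manganese)
  965x1 ≥ 764   (nickel)
  x1, x2 ≥ 0.
Both inputs are positive at the optimum. There the manganese and nickel constraints are tight.
So nickel briquettes = 0.7917 kg, ferrosilicon = 2.667 kg.
Cost = 29.42·0.7917 + 2.71·2.667 = 30.5194.

$30.52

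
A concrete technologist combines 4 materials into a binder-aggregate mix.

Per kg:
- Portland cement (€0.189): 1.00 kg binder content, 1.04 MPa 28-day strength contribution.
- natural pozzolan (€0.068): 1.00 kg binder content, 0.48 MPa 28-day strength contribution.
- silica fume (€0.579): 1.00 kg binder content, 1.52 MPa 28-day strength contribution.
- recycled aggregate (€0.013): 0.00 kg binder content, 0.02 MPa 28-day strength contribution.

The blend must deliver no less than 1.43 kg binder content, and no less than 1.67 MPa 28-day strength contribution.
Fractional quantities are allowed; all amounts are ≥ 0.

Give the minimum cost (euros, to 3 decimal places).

€0.237

Treat it as an LP. Let x1 = kg of Portland cement, x2 = kg of natural pozzolan, x3 = kg of silica fume, x4 = kg of recycled aggregate.
Minimise 0.189x1 + 0.068x2 + 0.579x3 + 0.013x4 subject to:
  1x1 + 1x2 + 1x3 ≥ 1.43   (binder content)
  1.04x1 + 0.48x2 + 1.52x3 + 0.02x4 ≥ 1.67   (28-day strength contribution)
  x1, x2, x3, x4 ≥ 0.
The optimal basis is {natural pozzolan}; Portland cement, silica fume, recycled aggregate drop out. Binding constraint: 28-day strength contribution.
So natural pozzolan = 3.479 kg.
Hence cost = 0.068·3.479 = €0.23657.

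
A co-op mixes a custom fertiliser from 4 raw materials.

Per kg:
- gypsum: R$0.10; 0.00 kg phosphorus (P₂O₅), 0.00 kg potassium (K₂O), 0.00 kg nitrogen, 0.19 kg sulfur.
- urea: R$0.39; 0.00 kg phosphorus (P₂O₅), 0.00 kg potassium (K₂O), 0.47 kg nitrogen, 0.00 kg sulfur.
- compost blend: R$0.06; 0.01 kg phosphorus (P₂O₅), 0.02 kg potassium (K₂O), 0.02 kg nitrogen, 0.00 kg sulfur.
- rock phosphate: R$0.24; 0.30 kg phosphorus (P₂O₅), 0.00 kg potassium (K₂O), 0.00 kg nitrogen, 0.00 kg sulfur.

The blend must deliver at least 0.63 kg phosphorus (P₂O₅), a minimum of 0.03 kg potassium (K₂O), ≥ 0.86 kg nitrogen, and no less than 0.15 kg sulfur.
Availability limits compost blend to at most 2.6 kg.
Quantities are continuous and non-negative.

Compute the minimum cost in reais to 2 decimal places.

Let x1 = kg of gypsum, x2 = kg of urea, x3 = kg of compost blend, x4 = kg of rock phosphate.
Minimize 0.1x1 + 0.39x2 + 0.06x3 + 0.24x4 s.t.:
  0.01x3 + 0.3x4 ≥ 0.63   (phosphorus (P₂O₅))
  0.02x3 ≥ 0.03   (potassium (K₂O))
  0.47x2 + 0.02x3 ≥ 0.86   (nitrogen)
  0.19x1 ≥ 0.15   (sulfur)
  x3 ≤ 2.6
  x1, x2, x3, x4 ≥ 0.
The optimal mix uses every input. Binding constraints: phosphorus (P₂O₅), potassium (K₂O), nitrogen, sulfur.
Optimal quantities: gypsum = 0.7895 kg, urea = 1.766 kg, compost blend = 1.5 kg, rock phosphate = 2.05 kg.
Cost = 0.1·0.7895 + 0.39·1.766 + 0.06·1.5 + 0.24·2.05 = 1.3497.

R$1.35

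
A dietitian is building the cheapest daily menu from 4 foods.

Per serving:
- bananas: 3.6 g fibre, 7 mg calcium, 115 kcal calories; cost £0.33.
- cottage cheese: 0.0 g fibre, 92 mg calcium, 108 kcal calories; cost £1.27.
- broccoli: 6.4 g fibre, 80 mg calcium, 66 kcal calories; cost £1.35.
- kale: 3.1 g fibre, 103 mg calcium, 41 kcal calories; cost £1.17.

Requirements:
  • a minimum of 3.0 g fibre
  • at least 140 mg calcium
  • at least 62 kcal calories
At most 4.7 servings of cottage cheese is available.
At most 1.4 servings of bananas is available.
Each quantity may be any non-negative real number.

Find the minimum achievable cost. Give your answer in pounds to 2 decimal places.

£1.60

Let x1 = servings of bananas, x2 = servings of cottage cheese, x3 = servings of broccoli, x4 = servings of kale.
Minimize 0.33x1 + 1.27x2 + 1.35x3 + 1.17x4 with:
  3.6x1 + 6.4x3 + 3.1x4 ≥ 3   (fibre)
  7x1 + 92x2 + 80x3 + 103x4 ≥ 140   (calcium)
  115x1 + 108x2 + 66x3 + 41x4 ≥ 62   (calories)
  x2 ≤ 4.7
  x1 ≤ 1.4
  x1, x2, x3, x4 ≥ 0.
The optimal basis is {bananas, kale}; cottage cheese, broccoli drop out. There the calcium and calories constraints are tight.
So bananas = 0.05589 servings, kale = 1.355 servings.
Cost = 0.33·0.05589 + 1.17·1.355 = 1.6038.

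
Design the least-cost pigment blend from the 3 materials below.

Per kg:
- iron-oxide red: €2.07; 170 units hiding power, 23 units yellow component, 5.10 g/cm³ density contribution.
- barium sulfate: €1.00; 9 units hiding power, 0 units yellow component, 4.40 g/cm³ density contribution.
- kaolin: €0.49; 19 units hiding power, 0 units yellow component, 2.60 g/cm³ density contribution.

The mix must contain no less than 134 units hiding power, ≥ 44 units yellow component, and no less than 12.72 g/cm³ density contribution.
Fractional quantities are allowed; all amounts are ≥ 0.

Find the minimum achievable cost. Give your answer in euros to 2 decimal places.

This is a linear program. Let x1 = kg of iron-oxide red, x2 = kg of barium sulfate, x3 = kg of kaolin.
min 2.07x1 + 1x2 + 0.49x3 s.t.:
  170x1 + 9x2 + 19x3 ≥ 134   (hiding power)
  23x1 ≥ 44   (yellow component)
  5.1x1 + 4.4x2 + 2.6x3 ≥ 12.72   (density contribution)
  x1, x2, x3 ≥ 0.
The cheapest feasible vertex uses only iron-oxide red, kaolin; barium sulfate is not used. The yellow component and density contribution requirements are met with equality.
That vertex is x1 = 1.913, x3 = 1.14.
Hence cost = 2.07·1.913 + 0.49·1.14 = €4.5185.

€4.52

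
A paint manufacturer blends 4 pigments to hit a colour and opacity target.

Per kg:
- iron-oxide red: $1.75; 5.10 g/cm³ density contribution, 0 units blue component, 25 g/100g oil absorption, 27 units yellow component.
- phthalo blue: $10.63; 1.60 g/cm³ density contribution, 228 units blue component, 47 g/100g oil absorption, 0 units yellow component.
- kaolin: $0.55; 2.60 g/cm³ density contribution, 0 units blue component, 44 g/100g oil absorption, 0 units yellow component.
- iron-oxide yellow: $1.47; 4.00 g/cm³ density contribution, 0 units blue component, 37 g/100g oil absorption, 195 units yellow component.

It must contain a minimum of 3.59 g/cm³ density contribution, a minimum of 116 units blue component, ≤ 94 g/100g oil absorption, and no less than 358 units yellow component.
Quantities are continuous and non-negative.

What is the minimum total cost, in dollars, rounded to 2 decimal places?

$8.11

Treat it as an LP. Let x1 = kg of iron-oxide red, x2 = kg of phthalo blue, x3 = kg of kaolin, x4 = kg of iron-oxide yellow.
min 1.75x1 + 10.63x2 + 0.55x3 + 1.47x4 s.t.:
  5.1x1 + 1.6x2 + 2.6x3 + 4x4 ≥ 3.59   (density contribution)
  228x2 ≥ 116   (blue component)
  25x1 + 47x2 + 44x3 + 37x4 ≤ 94   (oil absorption)
  27x1 + 195x4 ≥ 358   (yellow component)
  x1, x2, x3, x4 ≥ 0.
The optimal basis is {phthalo blue, iron-oxide yellow}; iron-oxide red, kaolin drop out. Binding constraints: blue component and yellow component.
Optimal quantities: phthalo blue = 0.5088 kg, iron-oxide yellow = 1.836 kg.
Total cost: 10.63·0.5088 + 1.47·1.836 = 8.1075.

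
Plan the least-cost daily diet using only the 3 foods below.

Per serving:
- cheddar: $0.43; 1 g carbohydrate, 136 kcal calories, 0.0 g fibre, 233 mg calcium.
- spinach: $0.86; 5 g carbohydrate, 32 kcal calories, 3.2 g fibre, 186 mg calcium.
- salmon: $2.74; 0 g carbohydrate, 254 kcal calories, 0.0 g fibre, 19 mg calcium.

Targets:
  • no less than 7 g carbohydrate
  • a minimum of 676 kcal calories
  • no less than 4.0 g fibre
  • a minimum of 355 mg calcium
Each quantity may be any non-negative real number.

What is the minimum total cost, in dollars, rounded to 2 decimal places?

$3.09

Treat it as an LP. Let x1 = servings of cheddar, x2 = servings of spinach, x3 = servings of salmon.
Minimise 0.43x1 + 0.86x2 + 2.74x3 subject to:
  1x1 + 5x2 ≥ 7   (carbohydrate)
  136x1 + 32x2 + 254x3 ≥ 676   (calories)
  3.2x2 ≥ 4   (fibre)
  233x1 + 186x2 + 19x3 ≥ 355   (calcium)
  x1, x2, x3 ≥ 0.
The optimal basis is {cheddar, spinach}; salmon drops out. Binding constraints: calories and fibre.
Optimal quantities: cheddar = 4.676 servings, spinach = 1.25 servings.
Cost = 0.43·4.676 + 0.86·1.25 = 3.0857.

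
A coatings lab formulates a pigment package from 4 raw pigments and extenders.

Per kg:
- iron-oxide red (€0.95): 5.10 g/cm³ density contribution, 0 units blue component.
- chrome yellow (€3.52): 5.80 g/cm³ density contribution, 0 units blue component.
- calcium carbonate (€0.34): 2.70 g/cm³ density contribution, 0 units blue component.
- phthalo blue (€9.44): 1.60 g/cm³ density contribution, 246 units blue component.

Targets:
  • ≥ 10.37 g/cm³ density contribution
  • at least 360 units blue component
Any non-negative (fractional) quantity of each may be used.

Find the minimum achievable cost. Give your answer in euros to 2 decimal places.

Treat it as an LP. Let x1 = kg of iron-oxide red, x2 = kg of chrome yellow, x3 = kg of calcium carbonate, x4 = kg of phthalo blue.
Minimize 0.95x1 + 3.52x2 + 0.34x3 + 9.44x4 s.t.:
  5.1x1 + 5.8x2 + 2.7x3 + 1.6x4 ≥ 10.37   (density contribution)
  246x4 ≥ 360   (blue component)
  x1, x2, x3, x4 ≥ 0.
The optimal basis is {calcium carbonate, phthalo blue}; iron-oxide red, chrome yellow drop out. The density contribution and blue component requirements are met with equality.
So calcium carbonate = 2.9735 kg, phthalo blue = 1.4634 kg.
Total cost: 0.34·2.9735 + 9.44·1.4634 = 14.8255.

€14.83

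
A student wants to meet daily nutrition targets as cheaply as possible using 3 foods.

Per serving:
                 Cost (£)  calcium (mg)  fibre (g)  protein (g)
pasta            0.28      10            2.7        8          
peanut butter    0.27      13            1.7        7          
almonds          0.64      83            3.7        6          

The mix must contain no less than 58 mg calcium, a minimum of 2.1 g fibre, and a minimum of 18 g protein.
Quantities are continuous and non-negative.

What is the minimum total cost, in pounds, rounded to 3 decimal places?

Set it up as a linear program. Let x1 = servings of pasta, x2 = servings of peanut butter, x3 = servings of almonds.
Minimize 0.28x1 + 0.27x2 + 0.64x3 subject to:
  10x1 + 13x2 + 83x3 ≥ 58   (calcium)
  2.7x1 + 1.7x2 + 3.7x3 ≥ 2.1   (fibre)
  8x1 + 7x2 + 6x3 ≥ 18   (protein)
  x1, x2, x3 ≥ 0.
The cheapest feasible vertex uses only pasta, almonds; peanut butter is not used. The calcium and protein requirements are met with equality.
Optimal quantities: pasta = 1.897 servings, almonds = 0.4702 servings.
Cost = 0.28·1.897 + 0.64·0.4702 = 0.83209.

£0.832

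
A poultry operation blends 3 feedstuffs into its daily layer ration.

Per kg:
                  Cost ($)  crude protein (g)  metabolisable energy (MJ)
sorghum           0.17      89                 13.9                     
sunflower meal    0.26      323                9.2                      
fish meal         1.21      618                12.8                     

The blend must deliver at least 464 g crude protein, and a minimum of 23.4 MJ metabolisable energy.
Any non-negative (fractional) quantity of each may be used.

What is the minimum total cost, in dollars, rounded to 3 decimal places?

$0.462

Set it up as a linear program. Let x1 = kg of sorghum, x2 = kg of sunflower meal, x3 = kg of fish meal.
Minimise 0.17x1 + 0.26x2 + 1.21x3 with:
  89x1 + 323x2 + 618x3 ≥ 464   (crude protein)
  13.9x1 + 9.2x2 + 12.8x3 ≥ 23.4   (metabolisable energy)
  x1, x2, x3 ≥ 0.
The cheapest feasible vertex uses only sorghum, sunflower meal; fish meal is not used. There the crude protein and metabolisable energy constraints are tight.
That vertex is x1 = 0.8961, x2 = 1.19.
Cost = 0.17·0.8961 + 0.26·1.19 = 0.46174.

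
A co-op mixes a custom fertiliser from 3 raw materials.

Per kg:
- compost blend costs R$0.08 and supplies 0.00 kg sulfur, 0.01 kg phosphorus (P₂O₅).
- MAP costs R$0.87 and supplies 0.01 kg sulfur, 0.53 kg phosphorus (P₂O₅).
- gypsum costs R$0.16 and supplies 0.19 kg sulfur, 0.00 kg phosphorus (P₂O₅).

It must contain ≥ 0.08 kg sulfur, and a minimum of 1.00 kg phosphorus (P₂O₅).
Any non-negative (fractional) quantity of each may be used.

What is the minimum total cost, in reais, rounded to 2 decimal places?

This is a linear program. Let x1 = kg of compost blend, x2 = kg of MAP, x3 = kg of gypsum.
Minimize 0.08x1 + 0.87x2 + 0.16x3 with:
  0.01x2 + 0.19x3 ≥ 0.08   (sulfur)
  0.01x1 + 0.53x2 ≥ 1   (phosphorus (P₂O₅))
  x1, x2, x3 ≥ 0.
The minimum-cost mix takes nothing from compost blend — only MAP, gypsum. The sulfur and phosphorus (P₂O₅) requirements are met with equality.
So MAP = 1.887 kg, gypsum = 0.3217 kg.
Cost = 0.87·1.887 + 0.16·0.3217 = 1.6932.

R$1.69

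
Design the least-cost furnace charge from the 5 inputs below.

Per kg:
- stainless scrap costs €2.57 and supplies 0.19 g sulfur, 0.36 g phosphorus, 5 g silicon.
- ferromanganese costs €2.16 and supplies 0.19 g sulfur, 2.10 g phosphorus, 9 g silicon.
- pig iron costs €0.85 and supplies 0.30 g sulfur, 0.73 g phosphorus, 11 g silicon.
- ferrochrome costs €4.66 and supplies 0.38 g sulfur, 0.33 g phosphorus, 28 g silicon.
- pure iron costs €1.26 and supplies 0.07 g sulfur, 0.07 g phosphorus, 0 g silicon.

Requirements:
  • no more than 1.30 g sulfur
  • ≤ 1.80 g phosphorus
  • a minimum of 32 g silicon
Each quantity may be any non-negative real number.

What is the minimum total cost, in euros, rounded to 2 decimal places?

Treat it as an LP. Let x1 = kg of stainless scrap, x2 = kg of ferromanganese, x3 = kg of pig iron, x4 = kg of ferrochrome, x5 = kg of pure iron.
Minimize 2.57x1 + 2.16x2 + 0.85x3 + 4.66x4 + 1.26x5 subject to:
  0.19x1 + 0.19x2 + 0.3x3 + 0.38x4 + 0.07x5 ≤ 1.3   (sulfur)
  0.36x1 + 2.1x2 + 0.73x3 + 0.33x4 + 0.07x5 ≤ 1.8   (phosphorus)
  5x1 + 9x2 + 11x3 + 28x4 ≥ 32   (silicon)
  x1, x2, x3, x4, x5 ≥ 0.
At the optimum only pig iron, ferrochrome are positive (stainless scrap, ferromanganese, pure iron = 0). The phosphorus and silicon requirements are met with equality.
Solving gives x3 = 2.37, x4 = 0.2118.
Objective = 0.85·2.37 + 4.66·0.2118 = 3.0015.

€3.00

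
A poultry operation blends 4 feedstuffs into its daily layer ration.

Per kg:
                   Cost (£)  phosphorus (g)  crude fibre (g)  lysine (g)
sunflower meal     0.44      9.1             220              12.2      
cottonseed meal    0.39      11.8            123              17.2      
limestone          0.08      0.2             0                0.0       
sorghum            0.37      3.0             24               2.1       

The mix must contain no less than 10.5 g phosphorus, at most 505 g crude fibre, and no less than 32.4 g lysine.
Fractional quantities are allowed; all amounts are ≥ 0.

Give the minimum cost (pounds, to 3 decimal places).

This is a linear program. Let x1 = kg of sunflower meal, x2 = kg of cottonseed meal, x3 = kg of limestone, x4 = kg of sorghum.
min 0.44x1 + 0.39x2 + 0.08x3 + 0.37x4 subject to:
  9.1x1 + 11.8x2 + 0.2x3 + 3x4 ≥ 10.5   (phosphorus)
  220x1 + 123x2 + 24x4 ≤ 505   (crude fibre)
  12.2x1 + 17.2x2 + 2.1x4 ≥ 32.4   (lysine)
  x1, x2, x3, x4 ≥ 0.
The cheapest feasible vertex uses only cottonseed meal; sunflower meal, limestone, sorghum are not used. There the lysine constraint is tight.
So cottonseed meal = 1.884 kg.
Hence cost = 0.39·1.884 = £0.73476.

£0.735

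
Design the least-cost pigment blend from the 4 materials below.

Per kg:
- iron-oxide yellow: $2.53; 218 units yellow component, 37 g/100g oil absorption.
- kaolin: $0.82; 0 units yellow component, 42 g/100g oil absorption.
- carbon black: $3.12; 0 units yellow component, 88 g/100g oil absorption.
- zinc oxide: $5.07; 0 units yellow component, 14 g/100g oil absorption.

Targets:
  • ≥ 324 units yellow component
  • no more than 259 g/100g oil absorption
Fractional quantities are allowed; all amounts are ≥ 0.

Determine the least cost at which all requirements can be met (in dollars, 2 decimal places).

Treat it as an LP. Let x1 = kg of iron-oxide yellow, x2 = kg of kaolin, x3 = kg of carbon black, x4 = kg of zinc oxide.
Minimize 2.53x1 + 0.82x2 + 3.12x3 + 5.07x4 s.t.:
  218x1 ≥ 324   (yellow component)
  37x1 + 42x2 + 88x3 + 14x4 ≤ 259   (oil absorption)
  x1, x2, x3, x4 ≥ 0.
At the optimum only iron-oxide yellow is positive (kaolin, carbon black, zinc oxide = 0). Binding constraint: yellow component.
That vertex is x1 = 1.486.
Cost = 2.53·1.486 = 3.7596.

$3.76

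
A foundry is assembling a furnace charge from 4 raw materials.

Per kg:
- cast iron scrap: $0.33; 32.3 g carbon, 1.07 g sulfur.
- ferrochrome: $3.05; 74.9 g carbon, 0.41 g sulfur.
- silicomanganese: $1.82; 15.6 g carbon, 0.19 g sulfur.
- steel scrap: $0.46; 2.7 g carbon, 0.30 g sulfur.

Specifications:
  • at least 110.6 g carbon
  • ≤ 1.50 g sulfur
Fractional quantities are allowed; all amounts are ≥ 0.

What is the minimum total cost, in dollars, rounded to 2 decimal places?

$3.52

This is a linear program. Let x1 = kg of cast iron scrap, x2 = kg of ferrochrome, x3 = kg of silicomanganese, x4 = kg of steel scrap.
Minimise 0.33x1 + 3.05x2 + 1.82x3 + 0.46x4 with:
  32.3x1 + 74.9x2 + 15.6x3 + 2.7x4 ≥ 110.6   (carbon)
  1.07x1 + 0.41x2 + 0.19x3 + 0.3x4 ≤ 1.5   (sulfur)
  x1, x2, x3, x4 ≥ 0.
The cheapest feasible vertex uses only cast iron scrap, ferrochrome; silicomanganese, steel scrap are not used. The carbon and sulfur requirements are met with equality.
Solving gives x1 = 1.002, x2 = 1.045.
Objective = 0.33·1.002 + 3.05·1.045 = 3.5179.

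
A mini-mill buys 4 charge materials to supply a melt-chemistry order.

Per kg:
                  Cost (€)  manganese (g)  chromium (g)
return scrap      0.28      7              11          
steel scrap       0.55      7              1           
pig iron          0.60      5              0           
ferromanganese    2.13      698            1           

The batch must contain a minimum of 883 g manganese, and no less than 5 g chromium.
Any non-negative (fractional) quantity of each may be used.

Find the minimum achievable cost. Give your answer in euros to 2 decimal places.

This is a linear program. Let x1 = kg of return scrap, x2 = kg of steel scrap, x3 = kg of pig iron, x4 = kg of ferromanganese.
Minimise 0.28x1 + 0.55x2 + 0.6x3 + 2.13x4 with:
  7x1 + 7x2 + 5x3 + 698x4 ≥ 883   (manganese)
  11x1 + 1x2 + 1x4 ≥ 5   (chromium)
  x1, x2, x3, x4 ≥ 0.
The cheapest feasible vertex uses only return scrap, ferromanganese; steel scrap, pig iron are not used. The manganese and chromium requirements are met with equality.
So return scrap = 0.3399 kg, ferromanganese = 1.262 kg.
Total cost: 0.28·0.3399 + 2.13·1.262 = 2.7832.

€2.78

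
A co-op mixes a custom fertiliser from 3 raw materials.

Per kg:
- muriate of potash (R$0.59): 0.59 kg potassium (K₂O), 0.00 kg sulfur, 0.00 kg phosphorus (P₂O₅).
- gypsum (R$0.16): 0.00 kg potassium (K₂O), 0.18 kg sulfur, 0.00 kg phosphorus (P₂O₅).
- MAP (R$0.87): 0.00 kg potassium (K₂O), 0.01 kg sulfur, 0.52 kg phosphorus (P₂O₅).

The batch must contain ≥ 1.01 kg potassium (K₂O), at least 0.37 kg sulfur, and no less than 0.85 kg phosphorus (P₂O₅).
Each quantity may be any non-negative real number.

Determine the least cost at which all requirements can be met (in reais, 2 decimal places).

Set it up as a linear program. Let x1 = kg of muriate of potash, x2 = kg of gypsum, x3 = kg of MAP.
Minimize 0.59x1 + 0.16x2 + 0.87x3 with:
  0.59x1 ≥ 1.01   (potassium (K₂O))
  0.18x2 + 0.01x3 ≥ 0.37   (sulfur)
  0.52x3 ≥ 0.85   (phosphorus (P₂O₅))
  x1, x2, x3 ≥ 0.
The optimal mix uses every input. There the potassium (K₂O), sulfur, phosphorus (P₂O₅) constraints are tight.
So muriate of potash = 1.712 kg, gypsum = 1.965 kg, MAP = 1.635 kg.
Objective = 0.59·1.712 + 0.16·1.965 + 0.87·1.635 = 2.7469.

R$2.75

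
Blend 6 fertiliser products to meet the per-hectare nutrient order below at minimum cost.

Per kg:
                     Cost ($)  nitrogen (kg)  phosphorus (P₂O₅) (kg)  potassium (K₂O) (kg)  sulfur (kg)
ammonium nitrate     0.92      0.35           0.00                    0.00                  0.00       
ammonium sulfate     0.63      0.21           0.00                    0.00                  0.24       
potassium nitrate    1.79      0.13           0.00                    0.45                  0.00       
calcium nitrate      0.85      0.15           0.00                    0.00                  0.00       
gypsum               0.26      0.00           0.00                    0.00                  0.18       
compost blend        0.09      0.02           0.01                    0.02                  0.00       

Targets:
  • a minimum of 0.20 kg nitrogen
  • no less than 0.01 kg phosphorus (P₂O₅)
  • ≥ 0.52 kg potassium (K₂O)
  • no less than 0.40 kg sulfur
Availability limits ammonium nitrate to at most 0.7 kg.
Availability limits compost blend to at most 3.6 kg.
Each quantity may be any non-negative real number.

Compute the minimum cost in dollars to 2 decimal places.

$2.68

Set it up as a linear program. Let x1 = kg of ammonium nitrate, x2 = kg of ammonium sulfate, x3 = kg of potassium nitrate, x4 = kg of calcium nitrate, x5 = kg of gypsum, x6 = kg of compost blend.
Minimise 0.92x1 + 0.63x2 + 1.79x3 + 0.85x4 + 0.26x5 + 0.09x6 s.t.:
  0.35x1 + 0.21x2 + 0.13x3 + 0.15x4 + 0.02x6 ≥ 0.2   (nitrogen)
  0.01x6 ≥ 0.01   (phosphorus (P₂O₅))
  0.45x3 + 0.02x6 ≥ 0.52   (potassium (K₂O))
  0.24x2 + 0.18x5 ≥ 0.4   (sulfur)
  x1 ≤ 0.7
  x6 ≤ 3.6
  x1, x2, x3, x4, x5, x6 ≥ 0.
At the optimum only potassium nitrate, gypsum, compost blend are positive (ammonium nitrate, ammonium sulfate, calcium nitrate = 0). There the nitrogen, potassium (K₂O), sulfur constraints are tight.
Solving gives x3 = 1, x5 = 2.222, x6 = 3.5.
Total cost: 1.79·1 + 0.26·2.222 + 0.09·3.5 = 2.6827.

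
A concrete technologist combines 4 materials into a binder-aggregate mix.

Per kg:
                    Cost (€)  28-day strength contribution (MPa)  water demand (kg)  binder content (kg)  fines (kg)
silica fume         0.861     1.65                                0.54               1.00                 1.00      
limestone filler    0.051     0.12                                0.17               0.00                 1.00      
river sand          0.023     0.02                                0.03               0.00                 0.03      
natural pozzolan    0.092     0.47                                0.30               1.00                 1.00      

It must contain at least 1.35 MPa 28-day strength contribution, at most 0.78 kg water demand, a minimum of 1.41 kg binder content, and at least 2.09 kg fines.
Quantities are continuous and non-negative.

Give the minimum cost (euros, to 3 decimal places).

Set it up as a linear program. Let x1 = kg of silica fume, x2 = kg of limestone filler, x3 = kg of river sand, x4 = kg of natural pozzolan.
Minimize 0.861x1 + 0.051x2 + 0.023x3 + 0.092x4 s.t.:
  1.65x1 + 0.12x2 + 0.02x3 + 0.47x4 ≥ 1.35   (28-day strength contribution)
  0.54x1 + 0.17x2 + 0.03x3 + 0.3x4 ≤ 0.78   (water demand)
  1x1 + 1x4 ≥ 1.41   (binder content)
  1x1 + 1x2 + 0.03x3 + 1x4 ≥ 2.09   (fines)
  x1, x2, x3, x4 ≥ 0.
At the optimum only silica fume, natural pozzolan are positive (limestone filler, river sand = 0). There the 28-day strength contribution and water demand constraints are tight.
So silica fume = 0.1592 kg, natural pozzolan = 2.313 kg.
Cost = 0.861·0.1592 + 0.092·2.313 = 0.34987.

€0.350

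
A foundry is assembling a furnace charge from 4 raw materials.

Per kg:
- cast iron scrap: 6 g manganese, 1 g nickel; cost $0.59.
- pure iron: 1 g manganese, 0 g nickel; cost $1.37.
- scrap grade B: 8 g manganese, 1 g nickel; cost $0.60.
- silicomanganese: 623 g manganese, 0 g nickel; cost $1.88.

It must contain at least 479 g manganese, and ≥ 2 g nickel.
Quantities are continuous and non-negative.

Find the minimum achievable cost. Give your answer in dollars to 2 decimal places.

$2.59

Let x1 = kg of cast iron scrap, x2 = kg of pure iron, x3 = kg of scrap grade B, x4 = kg of silicomanganese.
Minimize 0.59x1 + 1.37x2 + 0.6x3 + 1.88x4 with:
  6x1 + 1x2 + 8x3 + 623x4 ≥ 479   (manganese)
  1x1 + 1x3 ≥ 2   (nickel)
  x1, x2, x3, x4 ≥ 0.
The cheapest feasible vertex uses only cast iron scrap, silicomanganese; pure iron, scrap grade B are not used. The manganese and nickel requirements are met with equality.
That vertex is x1 = 2, x4 = 0.7496.
Objective = 0.59·2 + 1.88·0.7496 = 2.5892.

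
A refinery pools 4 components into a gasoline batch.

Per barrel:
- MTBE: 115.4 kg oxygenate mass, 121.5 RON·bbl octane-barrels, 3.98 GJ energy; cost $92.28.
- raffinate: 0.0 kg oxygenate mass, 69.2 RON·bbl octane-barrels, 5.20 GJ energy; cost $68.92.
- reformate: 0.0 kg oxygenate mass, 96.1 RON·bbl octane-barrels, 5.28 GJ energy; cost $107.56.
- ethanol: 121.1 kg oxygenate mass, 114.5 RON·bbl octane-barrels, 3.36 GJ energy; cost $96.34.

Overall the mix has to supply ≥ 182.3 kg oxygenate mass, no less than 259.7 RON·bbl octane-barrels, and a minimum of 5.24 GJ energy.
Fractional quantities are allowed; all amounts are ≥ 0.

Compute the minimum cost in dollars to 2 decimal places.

$197.24

Treat it as an LP. Let x1 = barrels of MTBE, x2 = barrels of raffinate, x3 = barrels of reformate, x4 = barrels of ethanol.
Minimize 92.28x1 + 68.92x2 + 107.56x3 + 96.34x4 s.t.:
  115.4x1 + 121.1x4 ≥ 182.3   (oxygenate mass)
  121.5x1 + 69.2x2 + 96.1x3 + 114.5x4 ≥ 259.7   (octane-barrels)
  3.98x1 + 5.2x2 + 5.28x3 + 3.36x4 ≥ 5.24   (energy)
  x1, x2, x3, x4 ≥ 0.
The optimal basis is {MTBE}; raffinate, reformate, ethanol drop out. The octane-barrels requirement is met with equality.
Solving gives x1 = 2.1374.
Hence cost = 92.28·2.1374 = $197.2393.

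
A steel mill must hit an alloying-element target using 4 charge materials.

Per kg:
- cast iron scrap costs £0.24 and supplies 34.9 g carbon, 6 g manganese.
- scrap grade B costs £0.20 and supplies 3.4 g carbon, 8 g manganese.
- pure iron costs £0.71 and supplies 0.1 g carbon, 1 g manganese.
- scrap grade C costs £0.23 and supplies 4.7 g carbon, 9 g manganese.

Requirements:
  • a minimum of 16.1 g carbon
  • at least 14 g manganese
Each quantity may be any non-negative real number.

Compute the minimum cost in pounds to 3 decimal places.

£0.378

Let x1 = kg of cast iron scrap, x2 = kg of scrap grade B, x3 = kg of pure iron, x4 = kg of scrap grade C.
Minimize 0.24x1 + 0.2x2 + 0.71x3 + 0.23x4 with:
  34.9x1 + 3.4x2 + 0.1x3 + 4.7x4 ≥ 16.1   (carbon)
  6x1 + 8x2 + 1x3 + 9x4 ≥ 14   (manganese)
  x1, x2, x3, x4 ≥ 0.
The optimal basis is {cast iron scrap, scrap grade B}; pure iron, scrap grade C drop out. Binding constraints: carbon and manganese.
Optimal quantities: cast iron scrap = 0.3138 kg, scrap grade B = 1.515 kg.
Cost = 0.24·0.3138 + 0.2·1.515 = 0.37831.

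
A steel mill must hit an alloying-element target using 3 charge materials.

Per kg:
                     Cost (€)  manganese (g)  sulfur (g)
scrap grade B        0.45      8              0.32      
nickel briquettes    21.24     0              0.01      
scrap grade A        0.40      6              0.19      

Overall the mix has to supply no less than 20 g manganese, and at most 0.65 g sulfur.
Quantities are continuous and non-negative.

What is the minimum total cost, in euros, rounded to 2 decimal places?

€1.31

Set it up as a linear program. Let x1 = kg of scrap grade B, x2 = kg of nickel briquettes, x3 = kg of scrap grade A.
Minimise 0.45x1 + 21.24x2 + 0.4x3 subject to:
  8x1 + 6x3 ≥ 20   (manganese)
  0.32x1 + 0.01x2 + 0.19x3 ≤ 0.65   (sulfur)
  x1, x2, x3 ≥ 0.
At the optimum only scrap grade B, scrap grade A are positive (nickel briquettes = 0). There the manganese and sulfur constraints are tight.
Solving gives x1 = 0.25, x3 = 3.
Hence cost = 0.45·0.25 + 0.4·3 = €1.3125.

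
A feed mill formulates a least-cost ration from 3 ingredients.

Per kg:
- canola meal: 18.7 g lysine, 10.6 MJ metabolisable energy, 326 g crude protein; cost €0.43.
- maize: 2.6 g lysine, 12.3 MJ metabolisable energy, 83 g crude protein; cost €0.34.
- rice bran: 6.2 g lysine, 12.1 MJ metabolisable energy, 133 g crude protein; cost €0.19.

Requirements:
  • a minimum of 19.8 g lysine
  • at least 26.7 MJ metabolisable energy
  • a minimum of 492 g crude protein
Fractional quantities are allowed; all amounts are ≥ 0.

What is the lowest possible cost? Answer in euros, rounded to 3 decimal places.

Set it up as a linear program. Let x1 = kg of canola meal, x2 = kg of maize, x3 = kg of rice bran.
Minimise 0.43x1 + 0.34x2 + 0.19x3 subject to:
  18.7x1 + 2.6x2 + 6.2x3 ≥ 19.8   (lysine)
  10.6x1 + 12.3x2 + 12.1x3 ≥ 26.7   (metabolisable energy)
  326x1 + 83x2 + 133x3 ≥ 492   (crude protein)
  x1, x2, x3 ≥ 0.
At the optimum only canola meal, rice bran are positive (maize = 0). Binding constraints: metabolisable energy and crude protein.
Optimal quantities: canola meal = 0.9476 kg, rice bran = 1.376 kg.
Objective = 0.43·0.9476 + 0.19·1.376 = 0.66891.

€0.669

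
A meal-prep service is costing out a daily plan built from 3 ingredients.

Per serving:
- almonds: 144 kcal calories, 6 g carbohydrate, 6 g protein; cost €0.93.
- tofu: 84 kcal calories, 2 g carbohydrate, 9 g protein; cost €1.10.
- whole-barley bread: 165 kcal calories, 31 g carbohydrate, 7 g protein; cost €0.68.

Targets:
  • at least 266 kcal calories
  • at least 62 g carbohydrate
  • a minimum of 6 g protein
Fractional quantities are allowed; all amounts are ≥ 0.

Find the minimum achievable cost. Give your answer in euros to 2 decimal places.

€1.36

Set it up as a linear program. Let x1 = servings of almonds, x2 = servings of tofu, x3 = servings of whole-barley bread.
Minimise 0.93x1 + 1.1x2 + 0.68x3 subject to:
  144x1 + 84x2 + 165x3 ≥ 266   (calories)
  6x1 + 2x2 + 31x3 ≥ 62   (carbohydrate)
  6x1 + 9x2 + 7x3 ≥ 6   (protein)
  x1, x2, x3 ≥ 0.
The minimum-cost mix takes nothing from almonds, tofu — only whole-barley bread. The carbohydrate requirement is met with equality.
Solving gives x3 = 2.
Total cost: 0.68·2 = 1.3600.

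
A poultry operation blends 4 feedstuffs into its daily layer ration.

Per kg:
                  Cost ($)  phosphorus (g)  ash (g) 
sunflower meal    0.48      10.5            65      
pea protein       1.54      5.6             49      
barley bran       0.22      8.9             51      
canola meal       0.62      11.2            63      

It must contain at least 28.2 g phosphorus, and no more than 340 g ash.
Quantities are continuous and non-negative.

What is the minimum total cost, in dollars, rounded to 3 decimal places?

$0.697

Let x1 = kg of sunflower meal, x2 = kg of pea protein, x3 = kg of barley bran, x4 = kg of canola meal.
Minimise 0.48x1 + 1.54x2 + 0.22x3 + 0.62x4 s.t.:
  10.5x1 + 5.6x2 + 8.9x3 + 11.2x4 ≥ 28.2   (phosphorus)
  65x1 + 49x2 + 51x3 + 63x4 ≤ 340   (ash)
  x1, x2, x3, x4 ≥ 0.
At the optimum only barley bran is positive (sunflower meal, pea protein, canola meal = 0). There the phosphorus constraint is tight.
Solving gives x3 = 3.169.
Objective = 0.22·3.169 = 0.69718.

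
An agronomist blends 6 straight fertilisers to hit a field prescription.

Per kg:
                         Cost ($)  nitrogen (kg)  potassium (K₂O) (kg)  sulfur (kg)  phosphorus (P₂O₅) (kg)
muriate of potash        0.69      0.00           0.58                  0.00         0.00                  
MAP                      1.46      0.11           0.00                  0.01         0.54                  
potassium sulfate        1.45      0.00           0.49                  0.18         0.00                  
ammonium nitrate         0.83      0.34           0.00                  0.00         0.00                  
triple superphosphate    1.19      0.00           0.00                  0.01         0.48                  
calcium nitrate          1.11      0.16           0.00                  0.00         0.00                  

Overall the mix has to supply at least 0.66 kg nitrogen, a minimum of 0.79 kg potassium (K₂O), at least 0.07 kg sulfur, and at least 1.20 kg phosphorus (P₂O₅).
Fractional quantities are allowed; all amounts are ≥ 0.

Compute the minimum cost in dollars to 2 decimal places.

Treat it as an LP. Let x1 = kg of muriate of potash, x2 = kg of MAP, x3 = kg of potassium sulfate, x4 = kg of ammonium nitrate, x5 = kg of triple superphosphate, x6 = kg of calcium nitrate.
Minimise 0.69x1 + 1.46x2 + 1.45x3 + 0.83x4 + 1.19x5 + 1.11x6 with:
  0.11x2 + 0.34x4 + 0.16x6 ≥ 0.66   (nitrogen)
  0.58x1 + 0.49x3 ≥ 0.79   (potassium (K₂O))
  0.01x2 + 0.18x3 + 0.01x5 ≥ 0.07   (sulfur)
  0.54x2 + 0.48x5 ≥ 1.2   (phosphorus (P₂O₅))
  x1, x2, x3, x4, x5, x6 ≥ 0.
The optimal basis is {muriate of potash, MAP, potassium sulfate, ammonium nitrate}; triple superphosphate, calcium nitrate drop out. There the nitrogen, potassium (K₂O), sulfur, phosphorus (P₂O₅) constraints are tight.
Optimal quantities: muriate of potash = 1.138 kg, MAP = 2.222 kg, potassium sulfate = 0.2654 kg, ammonium nitrate = 1.222 kg.
Total cost: 0.69·1.138 + 1.46·2.222 + 1.45·0.2654 + 0.83·1.222 = 5.4284.

$5.43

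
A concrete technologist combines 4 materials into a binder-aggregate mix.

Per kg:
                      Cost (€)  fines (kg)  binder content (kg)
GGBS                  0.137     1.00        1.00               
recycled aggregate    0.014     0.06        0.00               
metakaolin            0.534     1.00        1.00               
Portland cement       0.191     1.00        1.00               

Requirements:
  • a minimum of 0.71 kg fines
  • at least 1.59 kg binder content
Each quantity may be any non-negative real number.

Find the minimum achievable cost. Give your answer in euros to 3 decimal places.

Let x1 = kg of GGBS, x2 = kg of recycled aggregate, x3 = kg of metakaolin, x4 = kg of Portland cement.
min 0.137x1 + 0.014x2 + 0.534x3 + 0.191x4 with:
  1x1 + 0.06x2 + 1x3 + 1x4 ≥ 0.71   (fines)
  1x1 + 1x3 + 1x4 ≥ 1.59   (binder content)
  x1, x2, x3, x4 ≥ 0.
The minimum-cost mix takes nothing from recycled aggregate, metakaolin, Portland cement — only GGBS. The binder content requirement is met with equality.
So GGBS = 1.59 kg.
Hence cost = 0.137·1.59 = €0.21783.

€0.218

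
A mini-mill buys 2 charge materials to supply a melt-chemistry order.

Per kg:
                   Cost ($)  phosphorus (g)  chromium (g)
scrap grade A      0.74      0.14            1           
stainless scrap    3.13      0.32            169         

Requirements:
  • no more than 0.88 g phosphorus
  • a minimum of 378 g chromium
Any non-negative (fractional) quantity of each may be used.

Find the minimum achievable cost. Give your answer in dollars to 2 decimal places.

Let x1 = kg of scrap grade A, x2 = kg of stainless scrap.
Minimize 0.74x1 + 3.13x2 s.t.:
  0.14x1 + 0.32x2 ≤ 0.88   (phosphorus)
  1x1 + 169x2 ≥ 378   (chromium)
  x1, x2 ≥ 0.
The optimal basis is {stainless scrap}; scrap grade A drops out. The chromium requirement is met with equality.
That vertex is x2 = 2.237.
Cost = 3.13·2.237 = 7.0018.

$7.00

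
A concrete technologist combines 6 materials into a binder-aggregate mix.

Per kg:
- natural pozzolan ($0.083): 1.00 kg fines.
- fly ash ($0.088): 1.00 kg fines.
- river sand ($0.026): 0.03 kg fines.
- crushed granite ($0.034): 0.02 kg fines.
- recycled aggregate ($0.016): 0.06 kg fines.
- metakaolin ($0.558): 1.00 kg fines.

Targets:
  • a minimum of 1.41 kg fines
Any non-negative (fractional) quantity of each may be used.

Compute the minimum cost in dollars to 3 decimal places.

Let x1 = kg of natural pozzolan, x2 = kg of fly ash, x3 = kg of river sand, x4 = kg of crushed granite, x5 = kg of recycled aggregate, x6 = kg of metakaolin.
Minimise 0.083x1 + 0.088x2 + 0.026x3 + 0.034x4 + 0.016x5 + 0.558x6 subject to:
  1x1 + 1x2 + 0.03x3 + 0.02x4 + 0.06x5 + 1x6 ≥ 1.41   (fines)
  x1, x2, x3, x4, x5, x6 ≥ 0.
At the optimum only natural pozzolan is positive (fly ash, river sand, crushed granite, recycled aggregate, metakaolin = 0). The fines requirement is met with equality.
That vertex is x1 = 1.41.
Cost = 0.083·1.41 = 0.11703.

$0.117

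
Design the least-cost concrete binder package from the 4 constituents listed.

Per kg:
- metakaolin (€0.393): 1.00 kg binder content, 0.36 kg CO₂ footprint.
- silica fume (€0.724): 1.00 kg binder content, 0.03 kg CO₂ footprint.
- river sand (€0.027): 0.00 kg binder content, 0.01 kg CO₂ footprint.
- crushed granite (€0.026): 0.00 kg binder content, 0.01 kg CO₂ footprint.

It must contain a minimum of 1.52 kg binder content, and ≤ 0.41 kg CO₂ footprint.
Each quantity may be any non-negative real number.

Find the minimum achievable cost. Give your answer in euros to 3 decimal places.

€0.735

Treat it as an LP. Let x1 = kg of metakaolin, x2 = kg of silica fume, x3 = kg of river sand, x4 = kg of crushed granite.
min 0.393x1 + 0.724x2 + 0.027x3 + 0.026x4 s.t.:
  1x1 + 1x2 ≥ 1.52   (binder content)
  0.36x1 + 0.03x2 + 0.01x3 + 0.01x4 ≤ 0.41   (CO₂ footprint)
  x1, x2, x3, x4 ≥ 0.
The minimum-cost mix takes nothing from river sand, crushed granite — only metakaolin, silica fume. Binding constraints: binder content and CO₂ footprint.
That vertex is x1 = 1.104, x2 = 0.4158.
Total cost: 0.393·1.104 + 0.724·0.4158 = 0.73491.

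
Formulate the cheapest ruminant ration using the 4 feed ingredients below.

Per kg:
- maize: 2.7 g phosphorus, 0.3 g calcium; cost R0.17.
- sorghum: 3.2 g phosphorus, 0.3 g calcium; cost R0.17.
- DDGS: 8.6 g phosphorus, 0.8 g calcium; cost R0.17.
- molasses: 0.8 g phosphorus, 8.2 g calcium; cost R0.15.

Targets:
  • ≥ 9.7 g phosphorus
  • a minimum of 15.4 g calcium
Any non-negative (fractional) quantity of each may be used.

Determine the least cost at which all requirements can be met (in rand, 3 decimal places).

Set it up as a linear program. Let x1 = kg of maize, x2 = kg of sorghum, x3 = kg of DDGS, x4 = kg of molasses.
Minimize 0.17x1 + 0.17x2 + 0.17x3 + 0.15x4 s.t.:
  2.7x1 + 3.2x2 + 8.6x3 + 0.8x4 ≥ 9.7   (phosphorus)
  0.3x1 + 0.3x2 + 0.8x3 + 8.2x4 ≥ 15.4   (calcium)
  x1, x2, x3, x4 ≥ 0.
The cheapest feasible vertex uses only DDGS, molasses; maize, sorghum are not used. There the phosphorus and calcium constraints are tight.
So DDGS = 0.9619 kg, molasses = 1.784 kg.
Objective = 0.17·0.9619 + 0.15·1.784 = 0.43112.

R0.431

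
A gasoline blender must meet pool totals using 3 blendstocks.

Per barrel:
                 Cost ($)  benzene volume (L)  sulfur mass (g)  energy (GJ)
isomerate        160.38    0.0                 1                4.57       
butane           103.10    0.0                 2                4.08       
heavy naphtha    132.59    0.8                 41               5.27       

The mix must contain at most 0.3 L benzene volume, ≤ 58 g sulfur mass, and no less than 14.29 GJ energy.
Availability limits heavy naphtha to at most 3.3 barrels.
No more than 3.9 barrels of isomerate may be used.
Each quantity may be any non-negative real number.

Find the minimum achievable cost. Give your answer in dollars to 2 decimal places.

$360.88

Let x1 = barrels of isomerate, x2 = barrels of butane, x3 = barrels of heavy naphtha.
min 160.38x1 + 103.1x2 + 132.59x3 s.t.:
  0.8x3 ≤ 0.3   (benzene volume)
  1x1 + 2x2 + 41x3 ≤ 58   (sulfur mass)
  4.57x1 + 4.08x2 + 5.27x3 ≥ 14.29   (energy)
  x3 ≤ 3.3
  x1 ≤ 3.9
  x1, x2, x3 ≥ 0.
The optimal basis is {butane, heavy naphtha}; isomerate drops out. There the benzene volume and energy constraints are tight.
That vertex is x2 = 3.018, x3 = 0.375.
Objective = 103.1·3.018 + 132.59·0.375 = 360.8771.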